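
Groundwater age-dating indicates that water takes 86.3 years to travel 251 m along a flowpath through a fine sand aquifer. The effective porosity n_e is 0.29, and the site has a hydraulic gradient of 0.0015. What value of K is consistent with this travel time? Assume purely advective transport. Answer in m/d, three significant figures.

1.54 m/d

t = 86.3 years = 31500 d
v = L / t = 251 / 31500 = 0.007968 m/d
K = v · n / i = 0.007968 × 0.29 / 0.0015 = 1.54 m/d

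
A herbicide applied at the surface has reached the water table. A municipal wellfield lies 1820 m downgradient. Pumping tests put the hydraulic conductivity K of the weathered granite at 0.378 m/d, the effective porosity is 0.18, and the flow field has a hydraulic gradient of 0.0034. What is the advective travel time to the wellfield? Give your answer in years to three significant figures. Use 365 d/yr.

698 years

Darcy flux q = K·i = 0.378 × 0.0034 = 0.001285 m/d
Average linear velocity = 0.001285 / 0.18 = 0.007140 m/d
t = L / v = 1820 / 0.007140 = 254900 d
   = 254900 / 365 = 698 yr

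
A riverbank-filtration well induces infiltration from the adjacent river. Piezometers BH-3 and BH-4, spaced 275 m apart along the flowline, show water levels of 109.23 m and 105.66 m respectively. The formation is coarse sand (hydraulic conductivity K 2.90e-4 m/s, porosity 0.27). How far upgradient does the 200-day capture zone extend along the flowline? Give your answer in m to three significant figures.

241 m

Hydraulic gradient i = (109.23 − 105.66) / 275 = 3.57 / 275 = 0.01298
K = 2.90e-4 m/s × 86400 s/d = 25.06 m/d
q = Ki = 25.06 × 0.01298 = 0.3253 m/d
v_s = q/n_e = 0.3253/0.27 = 1.205 m/d
L = v × T = 1.205 × 200 = 240.9 m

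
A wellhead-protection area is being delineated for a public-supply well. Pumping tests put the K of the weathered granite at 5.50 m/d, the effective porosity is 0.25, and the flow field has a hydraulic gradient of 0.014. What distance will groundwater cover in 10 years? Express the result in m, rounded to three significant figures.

Specific discharge q = 5.50 × 0.014 = 0.07700 m/d
v = Ki/n = 5.50·0.014/0.25 = 0.3080 m/d
T = 10 yr × 365 = 3650 d
L = v × T = 0.3080 × 3650 = 1124 m

1120 m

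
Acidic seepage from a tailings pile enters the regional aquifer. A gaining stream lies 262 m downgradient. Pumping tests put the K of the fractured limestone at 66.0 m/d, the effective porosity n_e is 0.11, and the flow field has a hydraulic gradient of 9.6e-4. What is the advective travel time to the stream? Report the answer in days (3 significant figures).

455 days

q = Ki = 66.0 × 9.6e-4 = 0.06336 m/d
Seepage velocity v = q / n = 0.06336 / 0.11 = 0.5760 m/d
t = L / v = 262 / 0.5760 = 454.9 d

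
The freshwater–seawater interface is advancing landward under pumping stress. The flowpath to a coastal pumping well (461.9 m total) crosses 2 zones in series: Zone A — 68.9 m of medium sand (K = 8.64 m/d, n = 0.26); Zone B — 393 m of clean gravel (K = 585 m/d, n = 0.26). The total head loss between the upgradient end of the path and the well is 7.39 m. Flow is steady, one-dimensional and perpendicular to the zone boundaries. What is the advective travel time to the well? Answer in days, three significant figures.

Steady 1-D flow in series ⇒ the Darcy flux q is identical in every zone and the zone head losses add (resistances L/K in series).
Σ(L/K) = 68.9/8.64 + 393/585 = 7.975 + 0.6718 = 8.646 d
q = ΔH / Σ(L/K) = 7.39 / 8.646 = 0.8547 m/d (same in every zone)
Zone A: v = q/n = 0.8547/0.26 = 3.287 m/d → t_A = 68.9/3.287 = 20.96 d
Zone B: v = q/n = 0.8547/0.26 = 3.287 m/d → t_B = 393/3.287 = 119.6 d
Total t = 20.96 + 119.6 = 140.5 d

141 days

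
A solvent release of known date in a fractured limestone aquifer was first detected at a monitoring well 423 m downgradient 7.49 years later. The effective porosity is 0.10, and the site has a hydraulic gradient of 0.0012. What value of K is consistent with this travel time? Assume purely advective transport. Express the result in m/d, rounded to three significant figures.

12.9 m/d

t = 7.49 years = 2734 d
v = L / t = 423 / 2734 = 0.1547 m/d
K = v · n / i = 0.1547 × 0.10 / 0.0012 = 12.9 m/d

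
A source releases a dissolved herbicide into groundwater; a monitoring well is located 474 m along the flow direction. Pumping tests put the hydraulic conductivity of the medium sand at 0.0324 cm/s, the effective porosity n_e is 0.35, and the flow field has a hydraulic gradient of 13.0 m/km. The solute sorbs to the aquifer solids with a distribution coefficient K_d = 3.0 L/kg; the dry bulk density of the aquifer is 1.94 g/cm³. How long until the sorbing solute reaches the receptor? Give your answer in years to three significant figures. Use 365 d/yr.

22.0 years

K = 0.0324 cm/s × 864 = 27.99 m/d
q = Ki = 27.99 × 0.013 = 0.3639 m/d
Seepage velocity v = q / n = 0.3639 / 0.35 = 1.040 m/d
Retardation R = 1 + ρ_b·K_d/n = 1 + 1.94×3.0/0.35 = 17.63
Contaminant velocity v_c = v/R = 1.040/17.63 = 0.05898 m/d
t = L/v_c = 474/0.05898 = 8036 d
   = 8036/365 = 22.0 yr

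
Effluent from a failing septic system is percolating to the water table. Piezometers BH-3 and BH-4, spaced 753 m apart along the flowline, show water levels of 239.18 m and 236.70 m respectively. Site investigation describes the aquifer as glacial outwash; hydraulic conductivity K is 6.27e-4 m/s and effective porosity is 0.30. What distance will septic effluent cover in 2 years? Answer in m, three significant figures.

434 m

Hydraulic gradient i = (239.18 − 236.70) / 753 = 2.48 / 753 = 0.003293
K = 6.27e-4 m/s × 86400 s/d = 54.17 m/d
Specific discharge q = 54.17 × 0.003293 = 0.1784 m/d
v_s = q/n_e = 0.1784/0.30 = 0.5947 m/d
T = 2 yr × 365 = 730 d
L = v × T = 0.5947 × 730 = 434.1 m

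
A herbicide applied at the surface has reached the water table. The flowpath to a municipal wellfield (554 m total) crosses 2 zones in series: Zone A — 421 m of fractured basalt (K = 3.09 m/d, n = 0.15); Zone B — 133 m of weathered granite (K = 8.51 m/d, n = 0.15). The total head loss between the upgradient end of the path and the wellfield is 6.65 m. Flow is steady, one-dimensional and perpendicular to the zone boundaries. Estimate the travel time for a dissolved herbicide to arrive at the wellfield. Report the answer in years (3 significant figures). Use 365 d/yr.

5.20 years

Continuity: the same q passes through each zone, so ΔH = q·Σ(L_j/K_j) — the zones act as resistances in series.
Σ(L/K) = 421/3.09 + 133/8.51 = 136.2 + 15.63 = 151.9 d
q = ΔH / Σ(L/K) = 6.65 / 151.9 = 0.04379 m/d (same in every zone)
Zone A: v = q/n = 0.04379/0.15 = 0.2919 m/d → t_A = 421/0.2919 = 1442 d
Zone B: v = q/n = 0.04379/0.15 = 0.2919 m/d → t_B = 133/0.2919 = 455.6 d
Total t = 1442 + 455.6 = 1898 d
   = 1898 / 365 = 5.20 yr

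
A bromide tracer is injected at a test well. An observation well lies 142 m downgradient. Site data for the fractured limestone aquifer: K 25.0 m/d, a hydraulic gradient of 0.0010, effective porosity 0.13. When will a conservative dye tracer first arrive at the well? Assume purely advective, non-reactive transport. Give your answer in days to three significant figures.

738 days

q = Ki = 25.0 × 0.0010 = 0.02500 m/d
Seepage velocity v = q / n = 0.02500 / 0.13 = 0.1923 m/d
t = L / v = 142 / 0.1923 = 738.4 d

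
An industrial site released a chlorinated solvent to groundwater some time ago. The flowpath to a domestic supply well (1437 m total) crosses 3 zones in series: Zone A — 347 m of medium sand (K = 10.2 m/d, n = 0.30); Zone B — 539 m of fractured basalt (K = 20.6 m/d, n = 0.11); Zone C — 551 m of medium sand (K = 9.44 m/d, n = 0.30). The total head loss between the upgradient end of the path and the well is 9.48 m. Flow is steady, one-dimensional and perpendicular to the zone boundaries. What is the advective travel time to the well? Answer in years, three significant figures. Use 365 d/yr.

Steady 1-D flow in series ⇒ the Darcy flux q is identical in every zone and the zone head losses add (resistances L/K in series).
Σ(L/K) = 347/10.2 + 539/20.6 + 551/9.44 = 34.02 + 26.17 + 58.37 = 118.6 d
q = ΔH / Σ(L/K) = 9.48 / 118.6 = 0.07996 m/d (same in every zone)
Zone A: v = q/n = 0.07996/0.30 = 0.2665 m/d → t_A = 347/0.2665 = 1302 d
Zone B: v = q/n = 0.07996/0.11 = 0.7269 m/d → t_B = 539/0.7269 = 741.5 d
Zone C: v = q/n = 0.07996/0.30 = 0.2665 m/d → t_C = 551/0.2665 = 2067 d
Total t = 1302 + 741.5 + 2067 = 4110 d
   = 4110 / 365 = 11.3 yr

11.3 years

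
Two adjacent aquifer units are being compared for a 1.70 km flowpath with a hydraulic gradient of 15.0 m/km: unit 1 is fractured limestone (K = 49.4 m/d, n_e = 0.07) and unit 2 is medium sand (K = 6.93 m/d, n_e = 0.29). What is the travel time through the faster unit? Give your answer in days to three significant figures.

161 days

Unit 1 (fractured limestone): v = 49.4×0.015/0.07 = 10.59 m/d, t = 1700/10.59 = 160.6 d
Unit 2 (medium sand): v = 6.93×0.015/0.29 = 0.3584 m/d, t = 1700/0.3584 = 4743 d
Faster unit: t = 161 d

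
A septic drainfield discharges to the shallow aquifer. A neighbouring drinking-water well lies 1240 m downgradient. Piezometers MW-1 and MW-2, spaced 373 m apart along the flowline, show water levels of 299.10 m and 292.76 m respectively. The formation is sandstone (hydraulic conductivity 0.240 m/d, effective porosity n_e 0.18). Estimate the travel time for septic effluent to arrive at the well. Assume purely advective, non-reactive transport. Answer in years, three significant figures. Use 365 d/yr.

Hydraulic gradient i = (299.10 − 292.76) / 373 = 6.34 / 373 = 0.01700
Darcy flux q = K·i = 0.240 × 0.01700 = 0.004079 m/d
v = Ki/n = 0.240·0.01700/0.18 = 0.02266 m/d
t = L / v = 1240 / 0.02266 = 54710 d
   = 54710 / 365 = 150 yr

150 years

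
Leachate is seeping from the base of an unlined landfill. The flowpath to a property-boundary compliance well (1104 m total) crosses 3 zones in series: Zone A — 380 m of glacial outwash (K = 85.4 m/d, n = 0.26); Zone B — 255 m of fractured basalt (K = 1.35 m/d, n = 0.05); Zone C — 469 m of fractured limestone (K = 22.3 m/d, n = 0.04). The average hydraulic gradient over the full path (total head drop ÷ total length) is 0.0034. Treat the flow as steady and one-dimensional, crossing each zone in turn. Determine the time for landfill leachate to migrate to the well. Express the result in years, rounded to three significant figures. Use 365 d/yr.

20.4 years

For zones in series the flux q is common to all zones; the equivalent conductivity is the harmonic (thickness-weighted) mean, K_eq = L_total / Σ(L_j/K_j).
Σ(L/K) = 380/85.4 + 255/1.35 + 469/22.3 = 4.450 + 188.9 + 21.03 = 214.4 d
K_eq = L_total / Σ(L/K) = 1104 / 214.4 = 5.150 m/d
q = K_eq · i = 5.150 × 0.0034 = 0.01751 m/d (same in every zone)
Zone A: v = q/n = 0.01751/0.26 = 0.06735 m/d → t_A = 380/0.06735 = 5643 d
Zone B: v = q/n = 0.01751/0.05 = 0.3502 m/d → t_B = 255/0.3502 = 728.2 d
Zone C: v = q/n = 0.01751/0.04 = 0.4377 m/d → t_C = 469/0.4377 = 1071 d
Total t = 5643 + 728.2 + 1071 = 7442 d
   = 7442 / 365 = 20.4 yr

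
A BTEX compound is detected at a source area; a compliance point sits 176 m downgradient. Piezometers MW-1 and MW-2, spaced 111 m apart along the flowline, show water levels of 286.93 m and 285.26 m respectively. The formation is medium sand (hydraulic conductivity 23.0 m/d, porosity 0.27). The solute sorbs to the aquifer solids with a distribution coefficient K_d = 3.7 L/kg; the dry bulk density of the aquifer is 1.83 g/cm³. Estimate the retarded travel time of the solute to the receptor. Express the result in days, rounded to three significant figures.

Hydraulic gradient i = (286.93 − 285.26) / 111 = 1.67 / 111 = 0.01505
Specific discharge q = 23.0 × 0.01505 = 0.3460 m/d
Seepage velocity v = q / n = 0.3460 / 0.27 = 1.282 m/d
Retardation R = 1 + ρ_b·K_d/n = 1 + 1.83×3.7/0.27 = 26.08
Contaminant velocity v_c = v/R = 1.282/26.08 = 0.04915 m/d
t = L/v_c = 176/0.04915 = 3581 d

3580 days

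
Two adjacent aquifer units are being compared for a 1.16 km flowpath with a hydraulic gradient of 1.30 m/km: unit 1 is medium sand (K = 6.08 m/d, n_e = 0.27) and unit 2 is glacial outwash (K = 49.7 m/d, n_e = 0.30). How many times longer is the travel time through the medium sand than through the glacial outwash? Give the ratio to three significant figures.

Unit 1 (medium sand): v = 6.08×0.0013/0.27 = 0.02927 m/d, t = 1160/0.02927 = 39630 d
Unit 2 (glacial outwash): v = 49.7×0.0013/0.30 = 0.2154 m/d, t = 1160/0.2154 = 5386 d
t(medium sand) / t(glacial outwash) = 39630/5386 = 7.36

7.36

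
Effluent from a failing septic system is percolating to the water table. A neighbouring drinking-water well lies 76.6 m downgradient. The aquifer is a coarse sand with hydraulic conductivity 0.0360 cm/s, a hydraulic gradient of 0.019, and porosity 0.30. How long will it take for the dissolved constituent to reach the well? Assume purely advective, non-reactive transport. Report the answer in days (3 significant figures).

38.9 days

K = 0.0360 cm/s × 864 = 31.10 m/d
q = Ki = 31.10 × 0.019 = 0.5910 m/d
v_s = q/n_e = 0.5910/0.30 = 1.970 m/d
t = L / v = 76.6 / 1.970 = 38.88 d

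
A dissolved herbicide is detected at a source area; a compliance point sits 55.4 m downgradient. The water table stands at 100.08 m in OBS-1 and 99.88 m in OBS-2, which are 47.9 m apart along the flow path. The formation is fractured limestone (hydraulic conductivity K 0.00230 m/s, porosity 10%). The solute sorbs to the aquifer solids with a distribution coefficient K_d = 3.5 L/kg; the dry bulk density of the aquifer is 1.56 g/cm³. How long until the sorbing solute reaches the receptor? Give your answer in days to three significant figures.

371 days

Hydraulic gradient i = (100.08 − 99.88) / 47.9 = 0.20 / 47.9 = 0.004175
K = 0.00230 m/s × 86400 s/d = 198.7 m/d
Specific discharge q = 198.7 × 0.004175 = 0.8297 m/d
Average linear velocity = 0.8297 / 0.10 = 8.297 m/d
Retardation R = 1 + ρ_b·K_d/n = 1 + 1.56×3.5/0.10 = 55.60
Contaminant velocity v_c = v/R = 8.297/55.60 = 0.1492 m/d
t = L/v_c = 55.4/0.1492 = 371.2 d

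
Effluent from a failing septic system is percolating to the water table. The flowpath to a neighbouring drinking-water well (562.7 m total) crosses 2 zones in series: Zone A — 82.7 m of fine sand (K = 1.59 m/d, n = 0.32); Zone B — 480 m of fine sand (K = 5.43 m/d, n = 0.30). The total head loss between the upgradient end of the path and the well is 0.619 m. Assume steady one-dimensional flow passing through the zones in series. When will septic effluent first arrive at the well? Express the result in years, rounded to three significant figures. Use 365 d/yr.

106 years

Continuity: the same q passes through each zone, so ΔH = q·Σ(L_j/K_j) — the zones act as resistances in series.
Σ(L/K) = 82.7/1.59 + 480/5.43 = 52.01 + 88.40 = 140.4 d
q = ΔH / Σ(L/K) = 0.619 / 140.4 = 0.004409 m/d (same in every zone)
Zone A: v = q/n = 0.004409/0.32 = 0.01378 m/d → t_A = 82.7/0.01378 = 6003 d
Zone B: v = q/n = 0.004409/0.30 = 0.01470 m/d → t_B = 480/0.01470 = 32660 d
Total t = 6003 + 32660 = 38670 d
   = 38670 / 365 = 106 yr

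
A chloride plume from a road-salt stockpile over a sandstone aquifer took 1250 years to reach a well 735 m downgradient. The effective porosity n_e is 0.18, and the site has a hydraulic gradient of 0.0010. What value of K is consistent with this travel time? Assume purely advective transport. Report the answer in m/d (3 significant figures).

t = 1250 years = 456300 d
v = L / t = 735 / 456300 = 0.001611 m/d
K = v · n / i = 0.001611 × 0.18 / 0.0010 = 0.290 m/d

0.290 m/d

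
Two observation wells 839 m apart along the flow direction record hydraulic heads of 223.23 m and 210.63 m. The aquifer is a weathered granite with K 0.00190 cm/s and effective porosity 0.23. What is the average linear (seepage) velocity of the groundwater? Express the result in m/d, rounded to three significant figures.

0.107 m/d

Hydraulic gradient i = (223.23 − 210.63) / 839 = 12.60 / 839 = 0.01502
K = 0.00190 cm/s × 864 = 1.642 m/d
Specific discharge q = 1.642 × 0.01502 = 0.02465 m/d
v_s = q/n_e = 0.02465/0.23 = 0.1072 m/d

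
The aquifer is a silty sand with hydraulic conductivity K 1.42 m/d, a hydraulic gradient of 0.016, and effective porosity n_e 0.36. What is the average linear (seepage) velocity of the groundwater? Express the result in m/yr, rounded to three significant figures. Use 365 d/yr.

23.0 m/yr

q = Ki = 1.42 × 0.016 = 0.02272 m/d
Average linear velocity = 0.02272 / 0.36 = 0.06311 m/d
   = 0.06311 × 365 = 23.0 m/yr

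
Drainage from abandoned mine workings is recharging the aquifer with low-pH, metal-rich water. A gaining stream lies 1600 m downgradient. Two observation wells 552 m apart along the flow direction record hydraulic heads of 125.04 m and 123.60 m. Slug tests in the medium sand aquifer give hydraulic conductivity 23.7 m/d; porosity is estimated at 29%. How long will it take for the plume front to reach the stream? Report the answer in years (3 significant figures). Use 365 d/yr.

20.6 years

Hydraulic gradient i = (125.04 − 123.60) / 552 = 1.44 / 552 = 0.002609
q = Ki = 23.7 × 0.002609 = 0.06183 m/d
v = Ki/n = 23.7·0.002609/0.29 = 0.2132 m/d
t = L / v = 1600 / 0.2132 = 7505 d
   = 7505 / 365 = 20.6 yr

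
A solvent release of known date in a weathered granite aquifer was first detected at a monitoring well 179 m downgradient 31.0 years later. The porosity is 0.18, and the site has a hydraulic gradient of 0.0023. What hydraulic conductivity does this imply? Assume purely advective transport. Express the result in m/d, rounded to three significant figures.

t = 31.0 years = 11320 d
v = L / t = 179 / 11320 = 0.01582 m/d
K = v · n / i = 0.01582 × 0.18 / 0.0023 = 1.24 m/d

1.24 m/d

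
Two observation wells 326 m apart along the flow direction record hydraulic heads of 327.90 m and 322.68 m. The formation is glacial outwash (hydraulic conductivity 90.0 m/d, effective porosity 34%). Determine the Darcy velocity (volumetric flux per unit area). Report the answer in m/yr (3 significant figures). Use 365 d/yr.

Hydraulic gradient i = (327.90 − 322.68) / 326 = 5.22 / 326 = 0.01601
q = Ki = 90.0 × 0.01601 = 1.441 m/d
   = 1.441 × 365 = 526 m/yr

526 m/yr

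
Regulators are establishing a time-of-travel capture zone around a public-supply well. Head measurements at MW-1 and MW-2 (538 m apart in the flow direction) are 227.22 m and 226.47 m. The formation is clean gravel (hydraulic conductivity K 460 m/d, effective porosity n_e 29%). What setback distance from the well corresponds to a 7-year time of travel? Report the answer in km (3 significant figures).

5.65 km

Hydraulic gradient i = (227.22 − 226.47) / 538 = 0.75 / 538 = 0.001394
Darcy flux q = K·i = 460 × 0.001394 = 0.6413 m/d
v = Ki/n = 460·0.001394/0.29 = 2.211 m/d
T = 7 yr × 365 = 2555 d
L = v × T = 2.211 × 2555 = 5650 m
   = 5.65 km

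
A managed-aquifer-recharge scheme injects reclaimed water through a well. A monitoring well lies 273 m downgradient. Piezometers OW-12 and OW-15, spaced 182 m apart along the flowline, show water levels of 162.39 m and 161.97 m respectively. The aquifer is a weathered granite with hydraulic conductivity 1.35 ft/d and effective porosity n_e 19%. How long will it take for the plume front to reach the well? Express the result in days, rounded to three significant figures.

Hydraulic gradient i = (162.39 − 161.97) / 182 = 0.42 / 182 = 0.002308
K = 1.35 ft/d × 0.3048 = 0.4115 m/d
Darcy flux q = K·i = 0.4115 × 0.002308 = 9.496e-4 m/d
Seepage velocity v = q / n = 9.496e-4 / 0.19 = 0.004998 m/d
t = L / v = 273 / 0.004998 = 54620 d

54600 days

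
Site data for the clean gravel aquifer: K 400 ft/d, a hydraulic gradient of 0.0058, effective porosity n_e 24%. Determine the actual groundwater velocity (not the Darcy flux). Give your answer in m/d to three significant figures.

K = 400 ft/d × 0.3048 = 121.9 m/d
Specific discharge q = 121.9 × 0.0058 = 0.7071 m/d
Average linear velocity = 0.7071 / 0.24 = 2.946 m/d

2.95 m/d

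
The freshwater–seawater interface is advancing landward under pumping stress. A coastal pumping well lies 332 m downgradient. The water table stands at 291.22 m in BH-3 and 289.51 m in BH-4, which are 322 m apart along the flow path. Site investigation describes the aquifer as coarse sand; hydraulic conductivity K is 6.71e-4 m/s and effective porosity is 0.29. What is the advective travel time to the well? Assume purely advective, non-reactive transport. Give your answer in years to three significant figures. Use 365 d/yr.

Hydraulic gradient i = (291.22 − 289.51) / 322 = 1.71 / 322 = 0.005311
K = 6.71e-4 m/s × 86400 s/d = 57.97 m/d
Darcy flux q = K·i = 57.97 × 0.005311 = 0.3079 m/d
v = Ki/n = 57.97·0.005311/0.29 = 1.062 m/d
t = L / v = 332 / 1.062 = 312.7 d
   = 312.7 / 365 = 0.857 yr

0.857 years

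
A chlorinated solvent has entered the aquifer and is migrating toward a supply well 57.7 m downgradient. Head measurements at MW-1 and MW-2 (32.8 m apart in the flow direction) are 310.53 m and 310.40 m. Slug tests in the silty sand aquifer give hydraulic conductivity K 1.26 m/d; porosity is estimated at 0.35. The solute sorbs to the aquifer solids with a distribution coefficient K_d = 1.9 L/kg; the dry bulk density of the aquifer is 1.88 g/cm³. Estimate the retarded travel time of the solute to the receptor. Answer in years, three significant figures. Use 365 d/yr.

Hydraulic gradient i = (310.53 − 310.40) / 32.8 = 0.13 / 32.8 = 0.003963
q = Ki = 1.26 × 0.003963 = 0.004994 m/d
v_s = q/n_e = 0.004994/0.35 = 0.01427 m/d
Retardation R = 1 + ρ_b·K_d/n = 1 + 1.88×1.9/0.35 = 11.21
Contaminant velocity v_c = v/R = 0.01427/11.21 = 0.001273 m/d
t = L/v_c = 57.7/0.001273 = 45320 d
   = 45320/365 = 124 yr

124 years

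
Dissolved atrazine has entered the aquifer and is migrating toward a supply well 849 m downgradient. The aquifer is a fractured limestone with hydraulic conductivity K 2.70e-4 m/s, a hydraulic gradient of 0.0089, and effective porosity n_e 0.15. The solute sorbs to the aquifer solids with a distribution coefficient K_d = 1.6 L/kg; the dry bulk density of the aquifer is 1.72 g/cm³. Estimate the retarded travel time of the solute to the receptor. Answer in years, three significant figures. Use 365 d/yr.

32.5 years

K = 2.70e-4 m/s × 86400 s/d = 23.33 m/d
Darcy flux q = K·i = 23.33 × 0.0089 = 0.2076 m/d
Seepage velocity v = q / n = 0.2076 / 0.15 = 1.384 m/d
Retardation R = 1 + ρ_b·K_d/n = 1 + 1.72×1.6/0.15 = 19.35
Contaminant velocity v_c = v/R = 1.384/19.35 = 0.07154 m/d
t = L/v_c = 849/0.07154 = 11870 d
   = 11870/365 = 32.5 yr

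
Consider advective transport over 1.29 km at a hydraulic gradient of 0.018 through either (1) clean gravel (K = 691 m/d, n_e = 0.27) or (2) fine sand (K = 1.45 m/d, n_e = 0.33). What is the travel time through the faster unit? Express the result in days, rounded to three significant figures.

Unit 1 (clean gravel): v = 691×0.018/0.27 = 46.07 m/d, t = 1290/46.07 = 28.00 d
Unit 2 (fine sand): v = 1.45×0.018/0.33 = 0.07909 m/d, t = 1290/0.07909 = 16310 d
Faster unit: t = 28.0 d

28.0 days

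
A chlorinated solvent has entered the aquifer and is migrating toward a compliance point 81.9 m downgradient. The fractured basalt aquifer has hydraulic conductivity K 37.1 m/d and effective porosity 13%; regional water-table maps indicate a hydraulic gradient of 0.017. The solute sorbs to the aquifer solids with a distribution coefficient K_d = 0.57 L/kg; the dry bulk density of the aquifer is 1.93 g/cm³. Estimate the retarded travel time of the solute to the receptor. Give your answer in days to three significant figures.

160 days

Darcy flux q = K·i = 37.1 × 0.017 = 0.6307 m/d
v = Ki/n = 37.1·0.017/0.13 = 4.852 m/d
Retardation R = 1 + ρ_b·K_d/n = 1 + 1.93×0.57/0.13 = 9.462
Contaminant velocity v_c = v/R = 4.852/9.462 = 0.5127 m/d
t = L/v_c = 81.9/0.5127 = 159.7 d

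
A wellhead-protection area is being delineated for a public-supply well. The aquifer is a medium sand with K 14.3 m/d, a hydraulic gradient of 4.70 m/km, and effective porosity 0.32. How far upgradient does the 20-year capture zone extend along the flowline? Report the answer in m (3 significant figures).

1530 m

q = Ki = 14.3 × 0.0047 = 0.06721 m/d
v_s = q/n_e = 0.06721/0.32 = 0.2100 m/d
T = 20 yr × 365 = 7300 d
L = v × T = 0.2100 × 7300 = 1533 m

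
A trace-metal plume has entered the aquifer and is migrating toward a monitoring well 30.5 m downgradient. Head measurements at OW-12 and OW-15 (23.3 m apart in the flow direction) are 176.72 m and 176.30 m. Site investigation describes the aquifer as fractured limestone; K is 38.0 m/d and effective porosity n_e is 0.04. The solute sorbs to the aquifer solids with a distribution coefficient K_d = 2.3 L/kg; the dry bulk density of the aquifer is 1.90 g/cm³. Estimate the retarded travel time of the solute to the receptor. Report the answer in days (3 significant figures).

Hydraulic gradient i = (176.72 − 176.30) / 23.3 = 0.42 / 23.3 = 0.01803
q = Ki = 38.0 × 0.01803 = 0.6850 m/d
v = Ki/n = 38.0·0.01803/0.04 = 17.12 m/d
Retardation R = 1 + ρ_b·K_d/n = 1 + 1.90×2.3/0.04 = 110.2
Contaminant velocity v_c = v/R = 17.12/110.2 = 0.1553 m/d
t = L/v_c = 30.5/0.1553 = 196.4 d

196 days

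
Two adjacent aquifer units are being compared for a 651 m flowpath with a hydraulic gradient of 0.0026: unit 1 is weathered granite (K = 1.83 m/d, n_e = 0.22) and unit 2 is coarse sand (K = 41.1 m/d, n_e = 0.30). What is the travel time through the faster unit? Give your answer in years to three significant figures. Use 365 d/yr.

5.01 years

Unit 1 (weathered granite): v = 1.83×0.0026/0.22 = 0.02163 m/d, t = 651/0.02163 = 30100 d
Unit 2 (coarse sand): v = 41.1×0.0026/0.30 = 0.3562 m/d, t = 651/0.3562 = 1828 d
Faster: 1828 d / 365 = 5.01 yr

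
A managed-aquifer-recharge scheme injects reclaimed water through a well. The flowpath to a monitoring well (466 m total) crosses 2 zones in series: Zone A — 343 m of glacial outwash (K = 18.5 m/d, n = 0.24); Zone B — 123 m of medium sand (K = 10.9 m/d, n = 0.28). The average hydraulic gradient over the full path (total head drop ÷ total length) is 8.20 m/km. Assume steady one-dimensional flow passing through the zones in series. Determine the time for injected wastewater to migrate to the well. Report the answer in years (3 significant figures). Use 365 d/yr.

Steady 1-D flow in series ⇒ the Darcy flux q is identical in every zone and the zone head losses add (resistances L/K in series).
Σ(L/K) = 343/18.5 + 123/10.9 = 18.54 + 11.28 = 29.82 d
K_eq = L_total / Σ(L/K) = 466 / 29.82 = 15.62 m/d
q = K_eq · i = 15.62 × 0.0082 = 0.1281 m/d (same in every zone)
Zone A: v = q/n = 0.1281/0.24 = 0.5338 m/d → t_A = 343/0.5338 = 642.5 d
Zone B: v = q/n = 0.1281/0.28 = 0.4576 m/d → t_B = 123/0.4576 = 268.8 d
Total t = 642.5 + 268.8 = 911.3 d
   = 911.3 / 365 = 2.50 yr

2.50 years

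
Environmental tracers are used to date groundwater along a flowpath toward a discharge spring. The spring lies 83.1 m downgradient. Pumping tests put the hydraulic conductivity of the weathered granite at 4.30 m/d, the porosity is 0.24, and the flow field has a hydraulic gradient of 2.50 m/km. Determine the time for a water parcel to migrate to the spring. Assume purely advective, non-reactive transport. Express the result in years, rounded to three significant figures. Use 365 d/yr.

Darcy flux q = K·i = 4.30 × 0.0025 = 0.01075 m/d
Average linear velocity = 0.01075 / 0.24 = 0.04479 m/d
t = L / v = 83.1 / 0.04479 = 1855 d
   = 1855 / 365 = 5.08 yr

5.08 years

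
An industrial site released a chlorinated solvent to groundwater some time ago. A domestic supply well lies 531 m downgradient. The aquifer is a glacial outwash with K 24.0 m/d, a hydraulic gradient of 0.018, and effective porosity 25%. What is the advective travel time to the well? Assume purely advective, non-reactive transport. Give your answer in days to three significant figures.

307 days

Specific discharge q = 24.0 × 0.018 = 0.4320 m/d
v_s = q/n_e = 0.4320/0.25 = 1.728 m/d
t = L / v = 531 / 1.728 = 307.3 d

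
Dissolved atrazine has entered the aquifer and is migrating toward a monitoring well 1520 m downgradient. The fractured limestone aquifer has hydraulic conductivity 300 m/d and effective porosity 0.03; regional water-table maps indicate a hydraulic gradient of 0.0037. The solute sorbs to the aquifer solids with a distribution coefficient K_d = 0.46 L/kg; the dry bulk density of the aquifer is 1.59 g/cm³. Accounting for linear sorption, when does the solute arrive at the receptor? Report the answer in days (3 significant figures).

Specific discharge q = 300 × 0.0037 = 1.110 m/d
v = Ki/n = 300·0.0037/0.03 = 37.00 m/d
Retardation R = 1 + ρ_b·K_d/n = 1 + 1.59×0.46/0.03 = 25.38
Contaminant velocity v_c = v/R = 37.00/25.38 = 1.458 m/d
t = L/v_c = 1520/1.458 = 1043 d

1040 days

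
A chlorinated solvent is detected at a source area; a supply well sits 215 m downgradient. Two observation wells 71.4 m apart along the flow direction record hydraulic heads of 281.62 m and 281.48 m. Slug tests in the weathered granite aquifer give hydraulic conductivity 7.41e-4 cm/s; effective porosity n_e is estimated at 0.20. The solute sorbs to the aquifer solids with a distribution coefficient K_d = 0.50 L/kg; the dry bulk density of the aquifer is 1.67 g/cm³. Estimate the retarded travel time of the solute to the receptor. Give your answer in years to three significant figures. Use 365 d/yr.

Hydraulic gradient i = (281.62 − 281.48) / 71.4 = 0.14 / 71.4 = 0.001961
K = 7.41e-4 cm/s × 864 = 0.6402 m/d
q = Ki = 0.6402 × 0.001961 = 0.001255 m/d
Seepage velocity v = q / n = 0.001255 / 0.20 = 0.006277 m/d
Retardation R = 1 + ρ_b·K_d/n = 1 + 1.67×0.50/0.20 = 5.175
Contaminant velocity v_c = v/R = 0.006277/5.175 = 0.001213 m/d
t = L/v_c = 215/0.001213 = 177300 d
   = 177300/365 = 486 yr

486 years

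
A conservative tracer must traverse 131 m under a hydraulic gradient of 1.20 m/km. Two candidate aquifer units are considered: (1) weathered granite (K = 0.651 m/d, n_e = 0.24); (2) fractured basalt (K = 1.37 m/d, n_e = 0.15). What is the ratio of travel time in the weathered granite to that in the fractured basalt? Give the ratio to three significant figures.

Unit 1 (weathered granite): v = 0.651×0.0012/0.24 = 0.003255 m/d, t = 131/0.003255 = 40250 d
Unit 2 (fractured basalt): v = 1.37×0.0012/0.15 = 0.01096 m/d, t = 131/0.01096 = 11950 d
t(weathered granite) / t(fractured basalt) = 40250/11950 = 3.37

3.37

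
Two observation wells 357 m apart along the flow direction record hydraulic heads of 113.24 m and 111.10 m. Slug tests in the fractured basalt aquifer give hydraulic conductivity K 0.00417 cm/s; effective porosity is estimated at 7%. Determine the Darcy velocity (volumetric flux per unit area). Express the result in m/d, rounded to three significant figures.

Hydraulic gradient i = (113.24 − 111.10) / 357 = 2.14 / 357 = 0.005994
K = 0.00417 cm/s × 864 = 3.603 m/d
Darcy flux q = K·i = 3.603 × 0.005994 = 0.02160 m/d

0.0216 m/d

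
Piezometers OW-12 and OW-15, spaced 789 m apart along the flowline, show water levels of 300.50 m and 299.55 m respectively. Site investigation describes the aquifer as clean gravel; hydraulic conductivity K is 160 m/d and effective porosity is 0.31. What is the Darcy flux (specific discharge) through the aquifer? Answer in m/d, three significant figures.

0.193 m/d

Hydraulic gradient i = (300.50 − 299.55) / 789 = 0.95 / 789 = 0.001204
q = Ki = 160 × 0.001204 = 0.1926 m/d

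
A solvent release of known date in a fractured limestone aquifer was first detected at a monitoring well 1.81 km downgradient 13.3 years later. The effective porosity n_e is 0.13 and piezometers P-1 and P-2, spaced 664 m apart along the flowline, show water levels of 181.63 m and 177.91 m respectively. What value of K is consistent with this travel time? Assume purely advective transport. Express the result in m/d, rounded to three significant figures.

8.65 m/d

Hydraulic gradient i = (181.63 − 177.91) / 664 = 3.72 / 664 = 0.005602
t = 13.3 years = 4855 d
L = 1.81 km = 1810 m
v = L / t = 1810 / 4855 = 0.3728 m/d
K = v · n / i = 0.3728 × 0.13 / 0.005602 = 8.65 m/d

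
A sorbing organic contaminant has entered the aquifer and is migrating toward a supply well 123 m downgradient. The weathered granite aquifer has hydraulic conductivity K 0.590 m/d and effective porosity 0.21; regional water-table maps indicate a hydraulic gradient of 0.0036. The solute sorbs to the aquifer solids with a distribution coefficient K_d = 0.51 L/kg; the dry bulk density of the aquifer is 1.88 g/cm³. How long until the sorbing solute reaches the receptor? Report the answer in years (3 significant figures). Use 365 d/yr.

185 years

Darcy flux q = K·i = 0.590 × 0.0036 = 0.002124 m/d
v_s = q/n_e = 0.002124/0.21 = 0.01011 m/d
Retardation R = 1 + ρ_b·K_d/n = 1 + 1.88×0.51/0.21 = 5.566
Contaminant velocity v_c = v/R = 0.01011/5.566 = 0.001817 m/d
t = L/v_c = 123/0.001817 = 67680 d
   = 67680/365 = 185 yr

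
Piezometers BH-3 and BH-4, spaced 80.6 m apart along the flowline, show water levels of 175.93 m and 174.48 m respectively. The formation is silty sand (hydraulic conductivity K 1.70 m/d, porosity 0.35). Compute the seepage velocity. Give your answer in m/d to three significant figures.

0.0874 m/d

Hydraulic gradient i = (175.93 − 174.48) / 80.6 = 1.45 / 80.6 = 0.01799
Specific discharge q = 1.70 × 0.01799 = 0.03058 m/d
Average linear velocity = 0.03058 / 0.35 = 0.08738 m/d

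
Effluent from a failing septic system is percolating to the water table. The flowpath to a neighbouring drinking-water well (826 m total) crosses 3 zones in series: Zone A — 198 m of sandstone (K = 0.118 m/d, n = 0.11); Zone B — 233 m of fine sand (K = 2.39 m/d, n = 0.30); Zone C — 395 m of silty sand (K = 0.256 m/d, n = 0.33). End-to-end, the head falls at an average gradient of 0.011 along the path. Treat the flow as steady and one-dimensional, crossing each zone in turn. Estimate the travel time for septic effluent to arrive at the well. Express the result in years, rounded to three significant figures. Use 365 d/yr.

For zones in series the flux q is common to all zones; the equivalent conductivity is the harmonic (thickness-weighted) mean, K_eq = L_total / Σ(L_j/K_j).
Σ(L/K) = 198/0.118 + 233/2.39 + 395/0.256 = 1678 + 97.49 + 1543 = 3318 d
K_eq = L_total / Σ(L/K) = 826 / 3318 = 0.2489 m/d
q = K_eq · i = 0.2489 × 0.011 = 0.002738 m/d (same in every zone)
Zone A: v = q/n = 0.002738/0.11 = 0.02489 m/d → t_A = 198/0.02489 = 7955 d
Zone B: v = q/n = 0.002738/0.30 = 0.009127 m/d → t_B = 233/0.009127 = 25530 d
Zone C: v = q/n = 0.002738/0.33 = 0.008297 m/d → t_C = 395/0.008297 = 47610 d
Total t = 7955 + 25530 + 47610 = 81090 d
   = 81090 / 365 = 222 yr

222 years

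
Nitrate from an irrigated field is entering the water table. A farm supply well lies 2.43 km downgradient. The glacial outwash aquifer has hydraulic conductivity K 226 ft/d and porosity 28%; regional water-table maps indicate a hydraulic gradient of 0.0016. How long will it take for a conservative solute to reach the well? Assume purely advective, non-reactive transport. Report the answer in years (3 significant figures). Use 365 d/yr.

K = 226 ft/d × 0.3048 = 68.88 m/d
q = Ki = 68.88 × 0.0016 = 0.1102 m/d
v_s = q/n_e = 0.1102/0.28 = 0.3936 m/d
L = 2.43 km = 2430 m
t = L / v = 2430 / 0.3936 = 6173 d
   = 6173 / 365 = 16.9 yr

16.9 years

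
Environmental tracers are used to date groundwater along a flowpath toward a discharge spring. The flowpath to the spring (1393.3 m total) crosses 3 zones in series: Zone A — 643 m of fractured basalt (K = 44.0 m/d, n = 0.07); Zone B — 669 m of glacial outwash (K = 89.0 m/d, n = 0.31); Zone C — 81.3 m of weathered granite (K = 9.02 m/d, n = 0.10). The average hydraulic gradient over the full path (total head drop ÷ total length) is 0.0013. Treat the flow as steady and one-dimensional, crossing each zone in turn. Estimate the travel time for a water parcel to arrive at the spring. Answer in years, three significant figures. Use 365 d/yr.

For zones in series the flux q is common to all zones; the equivalent conductivity is the harmonic (thickness-weighted) mean, K_eq = L_total / Σ(L_j/K_j).
Σ(L/K) = 643/44.0 + 669/89.0 + 81.3/9.02 = 14.61 + 7.517 + 9.013 = 31.14 d
K_eq = L_total / Σ(L/K) = 1393.3 / 31.14 = 44.74 m/d
q = K_eq · i = 44.74 × 0.0013 = 0.05816 m/d (same in every zone)
Zone A: v = q/n = 0.05816/0.07 = 0.8308 m/d → t_A = 643/0.8308 = 773.9 d
Zone B: v = q/n = 0.05816/0.31 = 0.1876 m/d → t_B = 669/0.1876 = 3566 d
Zone C: v = q/n = 0.05816/0.10 = 0.5816 m/d → t_C = 81.3/0.5816 = 139.8 d
Total t = 773.9 + 3566 + 139.8 = 4480 d
   = 4480 / 365 = 12.3 yr

12.3 years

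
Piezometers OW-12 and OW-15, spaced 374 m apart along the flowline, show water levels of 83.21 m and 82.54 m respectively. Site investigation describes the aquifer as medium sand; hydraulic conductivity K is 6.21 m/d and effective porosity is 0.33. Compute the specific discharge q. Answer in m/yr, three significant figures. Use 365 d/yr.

4.06 m/yr

Hydraulic gradient i = (83.21 − 82.54) / 374 = 0.67 / 374 = 0.001791
Darcy flux q = K·i = 6.21 × 0.001791 = 0.01112 m/d
   = 0.01112 × 365 = 4.06 m/yr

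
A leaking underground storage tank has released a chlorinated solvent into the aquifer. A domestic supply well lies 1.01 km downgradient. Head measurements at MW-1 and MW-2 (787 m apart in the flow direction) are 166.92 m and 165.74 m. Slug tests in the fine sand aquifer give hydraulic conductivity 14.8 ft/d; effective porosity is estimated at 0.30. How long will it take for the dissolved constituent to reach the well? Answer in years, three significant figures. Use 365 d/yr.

123 years

Hydraulic gradient i = (166.92 − 165.74) / 787 = 1.18 / 787 = 0.001499
K = 14.8 ft/d × 0.3048 = 4.511 m/d
Darcy flux q = K·i = 4.511 × 0.001499 = 0.006764 m/d
Seepage velocity v = q / n = 0.006764 / 0.30 = 0.02255 m/d
L = 1.01 km = 1010 m
t = L / v = 1010 / 0.02255 = 44800 d
   = 44800 / 365 = 123 yr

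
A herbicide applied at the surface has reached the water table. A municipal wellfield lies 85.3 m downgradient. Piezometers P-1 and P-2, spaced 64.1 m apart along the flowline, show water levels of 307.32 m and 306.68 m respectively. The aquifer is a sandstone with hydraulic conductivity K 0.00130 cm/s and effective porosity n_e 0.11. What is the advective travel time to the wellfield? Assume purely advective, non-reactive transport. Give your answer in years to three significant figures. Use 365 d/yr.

2.29 years

Hydraulic gradient i = (307.32 − 306.68) / 64.1 = 0.64 / 64.1 = 0.009984
K = 0.00130 cm/s × 864 = 1.123 m/d
Darcy flux q = K·i = 1.123 × 0.009984 = 0.01121 m/d
v_s = q/n_e = 0.01121/0.11 = 0.1019 m/d
t = L / v = 85.3 / 0.1019 = 836.7 d
   = 836.7 / 365 = 2.29 yr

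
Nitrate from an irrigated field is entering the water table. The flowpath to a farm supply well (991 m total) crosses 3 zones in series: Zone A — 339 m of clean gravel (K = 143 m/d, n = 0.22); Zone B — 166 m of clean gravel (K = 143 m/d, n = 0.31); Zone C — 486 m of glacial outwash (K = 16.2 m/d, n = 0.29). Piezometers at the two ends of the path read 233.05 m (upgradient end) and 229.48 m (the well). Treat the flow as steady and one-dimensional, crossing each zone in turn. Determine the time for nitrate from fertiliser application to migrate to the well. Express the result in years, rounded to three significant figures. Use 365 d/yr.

Total head drop ΔH = 233.05 − 229.48 = 3.57 m
Steady 1-D flow in series ⇒ the Darcy flux q is identical in every zone and the zone head losses add (resistances L/K in series).
Σ(L/K) = 339/143 + 166/143 + 486/16.2 = 2.371 + 1.161 + 30.00 = 33.53 d
q = ΔH / Σ(L/K) = 3.57 / 33.53 = 0.1065 m/d (same in every zone)
Zone A: v = q/n = 0.1065/0.22 = 0.4839 m/d → t_A = 339/0.4839 = 700.5 d
Zone B: v = q/n = 0.1065/0.31 = 0.3434 m/d → t_B = 166/0.3434 = 483.3 d
Zone C: v = q/n = 0.1065/0.29 = 0.3671 m/d → t_C = 486/0.3671 = 1324 d
Total t = 700.5 + 483.3 + 1324 = 2508 d
   = 2508 / 365 = 6.87 yr

6.87 years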